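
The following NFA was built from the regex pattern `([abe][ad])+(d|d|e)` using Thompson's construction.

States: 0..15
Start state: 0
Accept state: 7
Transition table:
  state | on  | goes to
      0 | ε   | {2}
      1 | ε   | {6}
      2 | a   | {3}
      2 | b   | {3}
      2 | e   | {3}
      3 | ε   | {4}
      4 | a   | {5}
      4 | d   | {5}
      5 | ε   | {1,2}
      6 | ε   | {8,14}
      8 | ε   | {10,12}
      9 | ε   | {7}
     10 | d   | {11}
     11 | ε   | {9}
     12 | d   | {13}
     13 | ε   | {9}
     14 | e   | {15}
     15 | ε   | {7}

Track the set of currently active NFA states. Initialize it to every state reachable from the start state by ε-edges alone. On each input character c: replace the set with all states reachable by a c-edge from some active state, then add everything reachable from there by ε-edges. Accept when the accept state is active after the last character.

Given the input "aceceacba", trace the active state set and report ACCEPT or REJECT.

initial (ε-close {0}): {0,2}
'a' @ 1: {3,4}
'c' @ 2: {}  — no active states
rest 'eceacba' ignored (set empty)
after full input: {}  (accept=7 not in)

Answer: REJECT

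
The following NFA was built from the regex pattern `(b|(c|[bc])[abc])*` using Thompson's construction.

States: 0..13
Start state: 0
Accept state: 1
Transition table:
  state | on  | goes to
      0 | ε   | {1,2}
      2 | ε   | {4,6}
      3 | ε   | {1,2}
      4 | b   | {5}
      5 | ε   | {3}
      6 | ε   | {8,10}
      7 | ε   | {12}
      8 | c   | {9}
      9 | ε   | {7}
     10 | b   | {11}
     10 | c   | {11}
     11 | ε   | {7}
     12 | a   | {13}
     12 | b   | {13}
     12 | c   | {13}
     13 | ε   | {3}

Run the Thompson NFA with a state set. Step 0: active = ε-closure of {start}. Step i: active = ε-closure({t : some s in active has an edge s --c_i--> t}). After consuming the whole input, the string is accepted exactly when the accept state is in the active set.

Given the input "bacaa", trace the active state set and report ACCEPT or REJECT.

Answer: REJECT

Steps:
S₀ = ε-closure({0}) = {0,1,2,4,6,8,10}
'b' @ 1: {1,2,3,4,5,6,7,8,10,11,12}  (accept∈set)
'a' @ 2: {1,2,3,4,6,8,10,13}  (accept∈set)
'c' @ 3: {7,9,11,12}
'a' @ 4: {1,2,3,4,6,8,10,13}  (accept∈set)
'a' @ 5: {}  — no active states
end set {} — state 1 not in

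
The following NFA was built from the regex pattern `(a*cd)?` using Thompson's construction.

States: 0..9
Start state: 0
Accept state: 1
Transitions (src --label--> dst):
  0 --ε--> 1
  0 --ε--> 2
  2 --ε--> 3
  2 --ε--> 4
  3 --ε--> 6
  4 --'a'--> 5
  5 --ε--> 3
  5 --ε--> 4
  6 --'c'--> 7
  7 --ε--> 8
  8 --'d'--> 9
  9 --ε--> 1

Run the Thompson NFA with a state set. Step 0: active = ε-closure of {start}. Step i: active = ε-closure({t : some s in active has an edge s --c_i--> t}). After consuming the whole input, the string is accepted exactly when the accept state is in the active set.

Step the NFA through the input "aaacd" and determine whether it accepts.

S₀ = ε-closure({0}) = {0,1,2,3,4,6}
'a' @ 1: {3,4,5,6}
'a' @ 2: {3,4,5,6}
'a' @ 3: {3,4,5,6}
'c' @ 4: {7,8}
'd' @ 5: {1,9}  (accept∈set)
end set {1,9} — state 1 in

Answer: ACCEPT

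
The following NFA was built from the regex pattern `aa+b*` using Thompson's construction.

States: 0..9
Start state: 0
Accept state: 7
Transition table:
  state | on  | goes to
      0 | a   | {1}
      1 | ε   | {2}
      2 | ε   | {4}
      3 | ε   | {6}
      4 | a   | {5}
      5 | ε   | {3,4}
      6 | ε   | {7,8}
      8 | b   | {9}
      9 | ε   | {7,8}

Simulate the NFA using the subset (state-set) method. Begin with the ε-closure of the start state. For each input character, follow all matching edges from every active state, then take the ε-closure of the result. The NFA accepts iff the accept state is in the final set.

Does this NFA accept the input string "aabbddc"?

Answer: REJECT

Trace:
initial (ε-close {0}): {0}
'a' @ 1: {1,2,4}
'a' @ 2: {3,4,5,6,7,8}  (accept∈set)
'b' @ 3: {7,8,9}  (accept∈set)
'b' @ 4: {7,8,9}  (accept∈set)
'd' @ 5: {}  — no active states
rest 'dc' ignored (set empty)
final: {}; accept 7 not in set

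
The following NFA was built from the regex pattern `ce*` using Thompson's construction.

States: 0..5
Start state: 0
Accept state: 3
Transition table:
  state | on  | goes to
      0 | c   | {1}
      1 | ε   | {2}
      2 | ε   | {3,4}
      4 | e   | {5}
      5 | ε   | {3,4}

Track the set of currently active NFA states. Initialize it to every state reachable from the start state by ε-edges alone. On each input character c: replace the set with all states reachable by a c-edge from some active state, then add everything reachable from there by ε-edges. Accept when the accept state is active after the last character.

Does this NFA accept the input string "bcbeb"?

Answer: REJECT

Trace:
initial (ε-close {0}): {0}
'b' @ 1: {}  — state set empty
rest 'cbeb' ignored (set empty)
after full input: {}  (accept=3 not in)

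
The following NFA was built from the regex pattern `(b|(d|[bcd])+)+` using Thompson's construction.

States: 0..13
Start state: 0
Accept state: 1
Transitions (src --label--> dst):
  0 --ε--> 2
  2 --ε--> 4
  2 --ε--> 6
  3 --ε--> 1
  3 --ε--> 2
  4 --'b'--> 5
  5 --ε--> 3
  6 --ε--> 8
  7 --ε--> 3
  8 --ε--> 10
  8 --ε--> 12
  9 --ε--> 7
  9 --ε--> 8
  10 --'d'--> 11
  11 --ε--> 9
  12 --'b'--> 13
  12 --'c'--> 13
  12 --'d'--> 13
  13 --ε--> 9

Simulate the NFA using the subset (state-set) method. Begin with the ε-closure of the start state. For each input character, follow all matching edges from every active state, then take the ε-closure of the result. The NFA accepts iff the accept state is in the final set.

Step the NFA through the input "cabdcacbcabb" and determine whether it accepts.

start: ε-closure({0}) = {0,2,4,6,8,10,12}
'c' @ 1: {1,2,3,4,6,7,8,9,10,12,13}  [accepting]
'a' @ 2: {}  — dead — no transitions
rest 'bdcacbcabb' ignored (set empty)
final: {}; accept 1 not in set

Answer: REJECT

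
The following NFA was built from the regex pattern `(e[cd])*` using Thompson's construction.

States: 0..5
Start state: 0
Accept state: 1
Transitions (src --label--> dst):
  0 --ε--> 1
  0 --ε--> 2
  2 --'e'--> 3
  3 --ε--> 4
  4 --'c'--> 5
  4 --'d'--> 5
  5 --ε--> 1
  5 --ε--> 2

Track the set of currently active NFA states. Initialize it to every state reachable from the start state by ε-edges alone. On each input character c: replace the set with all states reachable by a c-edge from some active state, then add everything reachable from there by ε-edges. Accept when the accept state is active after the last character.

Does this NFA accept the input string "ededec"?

Answer: ACCEPT

Steps:
initial (ε-close {0}): {0,1,2}
'e' @ 1: {3,4}
'd' @ 2: {1,2,5}  (accept∈set)
'e' @ 3: {3,4}
'd' @ 4: {1,2,5}  (accept∈set)
'e' @ 5: {3,4}
'c' @ 6: {1,2,5}  (accept∈set)
final: {1,2,5}; accept 1 in set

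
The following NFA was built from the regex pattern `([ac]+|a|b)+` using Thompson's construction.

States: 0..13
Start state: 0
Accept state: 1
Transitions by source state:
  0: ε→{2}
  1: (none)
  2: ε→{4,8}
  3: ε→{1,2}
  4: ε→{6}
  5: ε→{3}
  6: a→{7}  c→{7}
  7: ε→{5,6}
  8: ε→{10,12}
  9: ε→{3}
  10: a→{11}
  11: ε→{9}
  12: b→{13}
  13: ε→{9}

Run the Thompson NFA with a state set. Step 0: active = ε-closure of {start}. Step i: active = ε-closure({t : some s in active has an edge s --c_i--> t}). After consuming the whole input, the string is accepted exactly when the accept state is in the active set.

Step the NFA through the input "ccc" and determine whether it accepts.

initial (ε-close {0}): {0,2,4,6,8,10,12}
'c' @ 1: {1,2,3,4,5,6,7,8,10,12}  (accept∈set)
'c' @ 2: {1,2,3,4,5,6,7,8,10,12}  (accept∈set)
'c' @ 3: {1,2,3,4,5,6,7,8,10,12}  (accept∈set)
after full input: {1,2,3,4,5,6,7,8,10,12}  (accept=1 in)

Answer: ACCEPT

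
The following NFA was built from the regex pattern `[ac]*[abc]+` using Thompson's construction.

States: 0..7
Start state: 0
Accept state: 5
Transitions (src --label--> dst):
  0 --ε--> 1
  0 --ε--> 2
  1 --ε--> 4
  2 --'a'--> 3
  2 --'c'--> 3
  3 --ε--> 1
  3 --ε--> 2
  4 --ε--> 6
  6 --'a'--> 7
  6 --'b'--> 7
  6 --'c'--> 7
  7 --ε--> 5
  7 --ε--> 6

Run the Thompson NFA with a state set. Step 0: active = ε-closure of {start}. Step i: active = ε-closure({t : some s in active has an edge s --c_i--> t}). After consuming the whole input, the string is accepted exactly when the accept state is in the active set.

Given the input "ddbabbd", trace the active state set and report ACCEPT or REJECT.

start: ε-closure({0}) = {0,1,2,4,6}
'd' @ 1: {}  — no active states
rest 'dbabbd' ignored (set empty)
end set {} — state 5 not in

Answer: REJECT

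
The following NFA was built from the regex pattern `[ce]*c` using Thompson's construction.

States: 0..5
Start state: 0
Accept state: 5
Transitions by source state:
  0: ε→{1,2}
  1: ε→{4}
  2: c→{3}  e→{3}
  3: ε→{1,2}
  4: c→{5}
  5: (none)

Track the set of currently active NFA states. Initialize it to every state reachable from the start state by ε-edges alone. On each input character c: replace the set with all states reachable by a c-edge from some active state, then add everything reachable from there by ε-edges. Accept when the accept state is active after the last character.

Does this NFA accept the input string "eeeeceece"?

initial (ε-close {0}): {0,1,2,4}
'e' @ 1: {1,2,3,4}
'e' @ 2: {1,2,3,4}
'e' @ 3: {1,2,3,4}
'e' @ 4: {1,2,3,4}
'c' @ 5: {1,2,3,4,5}  [accepting]
'e' @ 6: {1,2,3,4}
'e' @ 7: {1,2,3,4}
'c' @ 8: {1,2,3,4,5}  [accepting]
'e' @ 9: {1,2,3,4}
final: {1,2,3,4}; accept 5 not in set

Answer: REJECT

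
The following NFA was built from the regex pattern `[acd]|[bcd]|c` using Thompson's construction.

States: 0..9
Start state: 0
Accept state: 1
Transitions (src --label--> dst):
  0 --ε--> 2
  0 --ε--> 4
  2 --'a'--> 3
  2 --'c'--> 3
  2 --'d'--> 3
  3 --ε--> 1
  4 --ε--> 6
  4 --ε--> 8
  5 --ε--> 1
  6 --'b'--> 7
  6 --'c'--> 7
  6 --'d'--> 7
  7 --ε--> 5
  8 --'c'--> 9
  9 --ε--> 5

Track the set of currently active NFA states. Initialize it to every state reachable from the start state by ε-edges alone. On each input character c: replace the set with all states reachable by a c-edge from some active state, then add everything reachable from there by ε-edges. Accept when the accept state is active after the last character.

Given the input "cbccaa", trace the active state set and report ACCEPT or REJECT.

S₀ = ε-closure({0}) = {0,2,4,6,8}
'c' @ 1: {1,3,5,7,9}  (accept∈set)
'b' @ 2: {}  — dead — no transitions
rest 'ccaa' ignored (set empty)
final: {}; accept 1 not in set

Answer: REJECT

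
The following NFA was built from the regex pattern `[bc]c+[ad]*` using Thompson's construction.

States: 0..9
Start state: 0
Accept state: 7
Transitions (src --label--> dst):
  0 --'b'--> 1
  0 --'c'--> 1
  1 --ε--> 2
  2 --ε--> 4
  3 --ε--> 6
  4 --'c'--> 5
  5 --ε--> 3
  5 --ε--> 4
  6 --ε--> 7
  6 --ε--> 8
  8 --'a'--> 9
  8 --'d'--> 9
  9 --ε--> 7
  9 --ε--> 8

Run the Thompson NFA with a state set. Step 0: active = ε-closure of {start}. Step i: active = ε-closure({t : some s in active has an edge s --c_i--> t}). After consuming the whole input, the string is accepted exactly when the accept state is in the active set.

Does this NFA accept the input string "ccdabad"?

Answer: REJECT

Trace:
S₀ = ε-closure({0}) = {0}
'c' @ 1: {1,2,4}
'c' @ 2: {3,4,5,6,7,8}  (accept∈set)
'd' @ 3: {7,8,9}  (accept∈set)
'a' @ 4: {7,8,9}  (accept∈set)
'b' @ 5: {}  — dead — no transitions
rest 'ad' ignored (set empty)
final: {}; accept 7 not in set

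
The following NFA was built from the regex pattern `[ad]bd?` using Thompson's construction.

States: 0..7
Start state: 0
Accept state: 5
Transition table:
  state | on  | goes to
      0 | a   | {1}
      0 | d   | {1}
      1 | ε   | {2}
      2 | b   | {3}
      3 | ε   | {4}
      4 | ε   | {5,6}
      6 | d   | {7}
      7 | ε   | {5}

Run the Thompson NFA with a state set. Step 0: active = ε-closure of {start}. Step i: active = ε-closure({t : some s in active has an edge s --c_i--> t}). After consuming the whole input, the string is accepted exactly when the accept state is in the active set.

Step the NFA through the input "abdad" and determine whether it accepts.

S₀ = ε-closure({0}) = {0}
'a' @ 1: {1,2}
'b' @ 2: {3,4,5,6}  (accept∈set)
'd' @ 3: {5,7}  (accept∈set)
'a' @ 4: {}  — no active states
rest 'd' ignored (set empty)
after full input: {}  (accept=5 not in)

Answer: REJECT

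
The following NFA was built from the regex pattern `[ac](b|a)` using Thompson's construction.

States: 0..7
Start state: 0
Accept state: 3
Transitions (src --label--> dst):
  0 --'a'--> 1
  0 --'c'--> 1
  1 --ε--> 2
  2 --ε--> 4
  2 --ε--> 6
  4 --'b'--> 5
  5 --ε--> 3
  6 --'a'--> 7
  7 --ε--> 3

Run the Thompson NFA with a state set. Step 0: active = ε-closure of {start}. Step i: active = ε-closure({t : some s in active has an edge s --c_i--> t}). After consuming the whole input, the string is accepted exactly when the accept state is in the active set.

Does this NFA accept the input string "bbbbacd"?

Answer: REJECT

Steps:
start: ε-closure({0}) = {0}
'b' @ 1: {}  — state set empty
rest 'bbbacd' ignored (set empty)
end set {} — state 3 not in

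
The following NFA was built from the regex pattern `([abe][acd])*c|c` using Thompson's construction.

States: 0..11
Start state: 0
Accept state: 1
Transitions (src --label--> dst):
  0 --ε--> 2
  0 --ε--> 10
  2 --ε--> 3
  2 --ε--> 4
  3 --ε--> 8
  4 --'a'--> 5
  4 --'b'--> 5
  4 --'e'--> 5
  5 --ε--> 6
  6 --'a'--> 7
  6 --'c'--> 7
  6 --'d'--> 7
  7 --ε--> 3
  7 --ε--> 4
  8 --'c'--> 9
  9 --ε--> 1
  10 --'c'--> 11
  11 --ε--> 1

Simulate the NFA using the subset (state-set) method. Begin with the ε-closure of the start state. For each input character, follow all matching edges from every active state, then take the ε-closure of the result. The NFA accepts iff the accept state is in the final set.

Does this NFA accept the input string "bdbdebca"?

Answer: REJECT

Steps:
S₀ = ε-closure({0}) = {0,2,3,4,8,10}
'b' @ 1: {5,6}
'd' @ 2: {3,4,7,8}
'b' @ 3: {5,6}
'd' @ 4: {3,4,7,8}
'e' @ 5: {5,6}
'b' @ 6: {}  — no active states
rest 'ca' ignored (set empty)
end set {} — state 1 not in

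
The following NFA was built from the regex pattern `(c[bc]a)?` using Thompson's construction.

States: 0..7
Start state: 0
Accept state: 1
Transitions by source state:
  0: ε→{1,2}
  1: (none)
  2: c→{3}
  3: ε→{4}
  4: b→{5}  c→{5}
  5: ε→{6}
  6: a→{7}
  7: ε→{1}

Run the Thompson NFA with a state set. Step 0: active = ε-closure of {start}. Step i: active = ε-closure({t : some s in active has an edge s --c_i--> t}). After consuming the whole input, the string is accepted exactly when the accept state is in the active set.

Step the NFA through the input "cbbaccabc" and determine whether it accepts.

initial (ε-close {0}): {0,1,2}
'c' @ 1: {3,4}
'b' @ 2: {5,6}
'b' @ 3: {}  — no active states
rest 'accabc' ignored (set empty)
final: {}; accept 1 not in set

Answer: REJECT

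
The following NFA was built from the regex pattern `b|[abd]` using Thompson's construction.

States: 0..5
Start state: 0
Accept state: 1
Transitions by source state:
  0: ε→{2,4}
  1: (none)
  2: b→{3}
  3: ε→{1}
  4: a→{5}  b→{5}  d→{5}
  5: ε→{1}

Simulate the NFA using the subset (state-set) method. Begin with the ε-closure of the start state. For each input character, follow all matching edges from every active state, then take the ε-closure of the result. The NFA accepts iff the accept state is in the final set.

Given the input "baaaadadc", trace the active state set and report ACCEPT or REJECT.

Answer: REJECT

Trace:
initial (ε-close {0}): {0,2,4}
'b' @ 1: {1,3,5}  (accept∈set)
'a' @ 2: {}  — dead — no transitions
rest 'aaadadc' ignored (set empty)
after full input: {}  (accept=1 not in)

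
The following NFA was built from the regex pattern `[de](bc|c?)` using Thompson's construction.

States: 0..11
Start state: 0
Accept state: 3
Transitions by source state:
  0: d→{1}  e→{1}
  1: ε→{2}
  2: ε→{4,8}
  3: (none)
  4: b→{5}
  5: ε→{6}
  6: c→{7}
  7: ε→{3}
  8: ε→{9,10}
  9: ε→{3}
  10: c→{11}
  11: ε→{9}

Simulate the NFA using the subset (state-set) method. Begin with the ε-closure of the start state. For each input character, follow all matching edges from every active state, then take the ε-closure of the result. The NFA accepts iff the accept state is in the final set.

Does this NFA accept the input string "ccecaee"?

start: ε-closure({0}) = {0}
'c' @ 1: {}  — dead — no transitions
rest 'cecaee' ignored (set empty)
end set {} — state 3 not in

Answer: REJECT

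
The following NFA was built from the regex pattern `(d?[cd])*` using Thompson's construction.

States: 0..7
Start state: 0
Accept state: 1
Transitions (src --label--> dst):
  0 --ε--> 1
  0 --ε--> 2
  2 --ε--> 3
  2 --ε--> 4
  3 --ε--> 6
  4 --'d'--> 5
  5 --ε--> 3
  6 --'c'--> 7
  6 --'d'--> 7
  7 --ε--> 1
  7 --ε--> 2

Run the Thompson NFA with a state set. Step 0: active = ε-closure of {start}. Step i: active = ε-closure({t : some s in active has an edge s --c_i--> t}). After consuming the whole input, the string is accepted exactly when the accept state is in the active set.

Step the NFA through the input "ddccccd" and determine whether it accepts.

S₀ = ε-closure({0}) = {0,1,2,3,4,6}
'd' @ 1: {1,2,3,4,5,6,7}  ✓accept
'd' @ 2: {1,2,3,4,5,6,7}  ✓accept
'c' @ 3: {1,2,3,4,6,7}  ✓accept
'c' @ 4: {1,2,3,4,6,7}  ✓accept
'c' @ 5: {1,2,3,4,6,7}  ✓accept
'c' @ 6: {1,2,3,4,6,7}  ✓accept
'd' @ 7: {1,2,3,4,5,6,7}  ✓accept
end set {1,2,3,4,5,6,7} — state 1 in

Answer: ACCEPT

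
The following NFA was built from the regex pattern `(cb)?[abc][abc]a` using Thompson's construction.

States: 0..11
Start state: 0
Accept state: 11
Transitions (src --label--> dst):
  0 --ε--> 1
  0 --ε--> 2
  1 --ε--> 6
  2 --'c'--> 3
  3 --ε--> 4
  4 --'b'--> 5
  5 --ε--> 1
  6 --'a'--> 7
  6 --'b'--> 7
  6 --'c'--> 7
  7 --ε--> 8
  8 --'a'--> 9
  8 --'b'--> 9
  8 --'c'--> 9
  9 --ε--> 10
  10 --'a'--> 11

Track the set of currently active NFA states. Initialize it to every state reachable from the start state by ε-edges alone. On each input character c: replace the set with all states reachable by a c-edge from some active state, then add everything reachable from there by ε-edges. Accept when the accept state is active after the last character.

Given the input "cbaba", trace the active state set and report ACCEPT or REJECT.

Answer: ACCEPT

Steps:
start: ε-closure({0}) = {0,1,2,6}
'c' @ 1: {3,4,7,8}
'b' @ 2: {1,5,6,9,10}
'a' @ 3: {7,8,11}  ✓accept
'b' @ 4: {9,10}
'a' @ 5: {11}  ✓accept
after full input: {11}  (accept=11 in)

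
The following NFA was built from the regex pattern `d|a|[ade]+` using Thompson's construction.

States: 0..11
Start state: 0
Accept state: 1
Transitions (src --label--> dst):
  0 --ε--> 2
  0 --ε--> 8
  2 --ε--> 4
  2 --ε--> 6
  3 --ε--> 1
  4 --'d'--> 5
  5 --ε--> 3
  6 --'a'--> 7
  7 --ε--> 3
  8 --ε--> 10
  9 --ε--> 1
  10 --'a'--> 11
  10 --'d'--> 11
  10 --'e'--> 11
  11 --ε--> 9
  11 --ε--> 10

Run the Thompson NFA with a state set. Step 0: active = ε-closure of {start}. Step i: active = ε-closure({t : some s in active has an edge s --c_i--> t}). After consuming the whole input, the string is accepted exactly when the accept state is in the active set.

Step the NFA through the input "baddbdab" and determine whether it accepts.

initial (ε-close {0}): {0,2,4,6,8,10}
'b' @ 1: {}  — state set empty
rest 'addbdab' ignored (set empty)
after full input: {}  (accept=1 not in)

Answer: REJECT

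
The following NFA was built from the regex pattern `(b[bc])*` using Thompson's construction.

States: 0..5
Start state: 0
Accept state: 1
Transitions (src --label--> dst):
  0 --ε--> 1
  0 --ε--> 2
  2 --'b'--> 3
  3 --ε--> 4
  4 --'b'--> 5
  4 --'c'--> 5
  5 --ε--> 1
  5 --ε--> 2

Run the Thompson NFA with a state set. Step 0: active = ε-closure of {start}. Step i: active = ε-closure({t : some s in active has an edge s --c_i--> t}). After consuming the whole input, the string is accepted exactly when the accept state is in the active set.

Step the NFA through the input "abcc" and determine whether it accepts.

Answer: REJECT

Derivation:
initial (ε-close {0}): {0,1,2}
'a' @ 1: {}  — no active states
rest 'bcc' ignored (set empty)
end set {} — state 1 not in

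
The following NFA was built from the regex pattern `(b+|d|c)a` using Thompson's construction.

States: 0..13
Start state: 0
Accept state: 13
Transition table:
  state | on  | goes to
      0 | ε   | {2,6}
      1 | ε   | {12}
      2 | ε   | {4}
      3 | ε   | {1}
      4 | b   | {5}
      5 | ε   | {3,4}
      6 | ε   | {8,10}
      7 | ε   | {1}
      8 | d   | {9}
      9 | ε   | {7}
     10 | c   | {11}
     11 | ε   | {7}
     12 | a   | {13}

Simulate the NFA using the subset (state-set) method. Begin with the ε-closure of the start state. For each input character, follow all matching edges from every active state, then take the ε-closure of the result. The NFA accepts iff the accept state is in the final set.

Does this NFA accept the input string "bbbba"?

Answer: ACCEPT

Trace:
S₀ = ε-closure({0}) = {0,2,4,6,8,10}
'b' @ 1: {1,3,4,5,12}
'b' @ 2: {1,3,4,5,12}
'b' @ 3: {1,3,4,5,12}
'b' @ 4: {1,3,4,5,12}
'a' @ 5: {13}  ✓accept
end set {13} — state 13 in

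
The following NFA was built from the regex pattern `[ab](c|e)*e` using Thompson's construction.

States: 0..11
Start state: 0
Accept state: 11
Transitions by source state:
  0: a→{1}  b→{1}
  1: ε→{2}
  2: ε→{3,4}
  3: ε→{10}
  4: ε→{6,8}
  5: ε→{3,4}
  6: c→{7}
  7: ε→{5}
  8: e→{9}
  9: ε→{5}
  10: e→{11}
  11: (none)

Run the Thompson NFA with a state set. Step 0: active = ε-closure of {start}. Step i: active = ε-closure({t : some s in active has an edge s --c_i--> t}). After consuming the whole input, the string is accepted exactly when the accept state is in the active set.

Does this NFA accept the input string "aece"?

start: ε-closure({0}) = {0}
'a' @ 1: {1,2,3,4,6,8,10}
'e' @ 2: {3,4,5,6,8,9,10,11}  (accept∈set)
'c' @ 3: {3,4,5,6,7,8,10}
'e' @ 4: {3,4,5,6,8,9,10,11}  (accept∈set)
final: {3,4,5,6,8,9,10,11}; accept 11 in set

Answer: ACCEPT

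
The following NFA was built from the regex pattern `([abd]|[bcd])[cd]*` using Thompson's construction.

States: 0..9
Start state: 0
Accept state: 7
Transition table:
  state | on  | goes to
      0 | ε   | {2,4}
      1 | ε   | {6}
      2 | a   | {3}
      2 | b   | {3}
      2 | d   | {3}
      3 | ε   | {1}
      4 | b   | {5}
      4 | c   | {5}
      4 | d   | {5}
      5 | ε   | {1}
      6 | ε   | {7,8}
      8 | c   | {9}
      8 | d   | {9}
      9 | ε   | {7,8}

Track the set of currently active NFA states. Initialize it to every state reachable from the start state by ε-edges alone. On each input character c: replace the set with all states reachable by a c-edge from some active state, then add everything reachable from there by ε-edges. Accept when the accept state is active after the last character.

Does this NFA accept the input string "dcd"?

initial (ε-close {0}): {0,2,4}
'd' @ 1: {1,3,5,6,7,8}  [accepting]
'c' @ 2: {7,8,9}  [accepting]
'd' @ 3: {7,8,9}  [accepting]
after full input: {7,8,9}  (accept=7 in)

Answer: ACCEPT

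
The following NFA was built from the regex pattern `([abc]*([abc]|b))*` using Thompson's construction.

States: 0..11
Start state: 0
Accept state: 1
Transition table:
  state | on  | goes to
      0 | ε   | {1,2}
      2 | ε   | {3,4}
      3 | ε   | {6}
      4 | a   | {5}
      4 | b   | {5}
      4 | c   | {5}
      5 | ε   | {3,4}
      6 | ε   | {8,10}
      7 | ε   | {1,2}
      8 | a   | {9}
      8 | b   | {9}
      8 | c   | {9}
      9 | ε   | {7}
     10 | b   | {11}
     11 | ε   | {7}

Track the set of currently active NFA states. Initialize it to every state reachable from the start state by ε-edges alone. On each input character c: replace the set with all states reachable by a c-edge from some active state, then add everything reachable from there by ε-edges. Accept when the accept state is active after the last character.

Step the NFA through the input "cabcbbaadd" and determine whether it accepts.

Answer: REJECT

Trace:
S₀ = ε-closure({0}) = {0,1,2,3,4,6,8,10}
'c' @ 1: {1,2,3,4,5,6,7,8,9,10}  [accepting]
'a' @ 2: {1,2,3,4,5,6,7,8,9,10}  [accepting]
'b' @ 3: {1,2,3,4,5,6,7,8,9,10,11}  [accepting]
'c' @ 4: {1,2,3,4,5,6,7,8,9,10}  [accepting]
'b' @ 5: {1,2,3,4,5,6,7,8,9,10,11}  [accepting]
'b' @ 6: {1,2,3,4,5,6,7,8,9,10,11}  [accepting]
'a' @ 7: {1,2,3,4,5,6,7,8,9,10}  [accepting]
'a' @ 8: {1,2,3,4,5,6,7,8,9,10}  [accepting]
'd' @ 9: {}  — state set empty
rest 'd' ignored (set empty)
end set {} — state 1 not in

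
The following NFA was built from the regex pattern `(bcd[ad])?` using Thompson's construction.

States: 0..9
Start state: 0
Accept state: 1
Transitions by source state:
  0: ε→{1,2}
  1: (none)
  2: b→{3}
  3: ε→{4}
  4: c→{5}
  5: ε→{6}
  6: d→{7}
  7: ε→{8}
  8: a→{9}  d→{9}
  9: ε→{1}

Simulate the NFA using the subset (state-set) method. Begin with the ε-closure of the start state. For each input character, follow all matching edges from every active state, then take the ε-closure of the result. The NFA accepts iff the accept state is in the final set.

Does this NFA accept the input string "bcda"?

Answer: ACCEPT

Derivation:
initial (ε-close {0}): {0,1,2}
'b' @ 1: {3,4}
'c' @ 2: {5,6}
'd' @ 3: {7,8}
'a' @ 4: {1,9}  (accept∈set)
end set {1,9} — state 1 in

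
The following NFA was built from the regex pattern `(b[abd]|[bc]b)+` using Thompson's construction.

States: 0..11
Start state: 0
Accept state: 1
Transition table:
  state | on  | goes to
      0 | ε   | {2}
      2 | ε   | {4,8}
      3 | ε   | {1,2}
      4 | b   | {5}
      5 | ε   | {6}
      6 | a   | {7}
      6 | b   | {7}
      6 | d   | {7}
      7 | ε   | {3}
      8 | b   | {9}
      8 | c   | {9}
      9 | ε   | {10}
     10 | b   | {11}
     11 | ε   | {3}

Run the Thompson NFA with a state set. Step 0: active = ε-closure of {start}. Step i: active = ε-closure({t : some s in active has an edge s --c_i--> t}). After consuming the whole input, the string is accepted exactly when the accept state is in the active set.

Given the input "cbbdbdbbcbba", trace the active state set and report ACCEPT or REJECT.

S₀ = ε-closure({0}) = {0,2,4,8}
'c' @ 1: {9,10}
'b' @ 2: {1,2,3,4,8,11}  [accepting]
'b' @ 3: {5,6,9,10}
'd' @ 4: {1,2,3,4,7,8}  [accepting]
'b' @ 5: {5,6,9,10}
'd' @ 6: {1,2,3,4,7,8}  [accepting]
'b' @ 7: {5,6,9,10}
'b' @ 8: {1,2,3,4,7,8,11}  [accepting]
'c' @ 9: {9,10}
'b' @ 10: {1,2,3,4,8,11}  [accepting]
'b' @ 11: {5,6,9,10}
'a' @ 12: {1,2,3,4,7,8}  [accepting]
end set {1,2,3,4,7,8} — state 1 in

Answer: ACCEPT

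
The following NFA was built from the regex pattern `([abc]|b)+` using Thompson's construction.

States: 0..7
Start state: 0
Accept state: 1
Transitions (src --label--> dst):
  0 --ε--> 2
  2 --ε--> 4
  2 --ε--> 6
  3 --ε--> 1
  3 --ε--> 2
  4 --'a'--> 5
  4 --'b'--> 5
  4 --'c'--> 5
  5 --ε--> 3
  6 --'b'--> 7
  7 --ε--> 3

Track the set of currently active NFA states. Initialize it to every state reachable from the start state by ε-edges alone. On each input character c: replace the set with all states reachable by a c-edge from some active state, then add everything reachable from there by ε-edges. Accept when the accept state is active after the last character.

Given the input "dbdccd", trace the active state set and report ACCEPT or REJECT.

Answer: REJECT

Trace:
S₀ = ε-closure({0}) = {0,2,4,6}
'd' @ 1: {}  — state set empty
rest 'bdccd' ignored (set empty)
after full input: {}  (accept=1 not in)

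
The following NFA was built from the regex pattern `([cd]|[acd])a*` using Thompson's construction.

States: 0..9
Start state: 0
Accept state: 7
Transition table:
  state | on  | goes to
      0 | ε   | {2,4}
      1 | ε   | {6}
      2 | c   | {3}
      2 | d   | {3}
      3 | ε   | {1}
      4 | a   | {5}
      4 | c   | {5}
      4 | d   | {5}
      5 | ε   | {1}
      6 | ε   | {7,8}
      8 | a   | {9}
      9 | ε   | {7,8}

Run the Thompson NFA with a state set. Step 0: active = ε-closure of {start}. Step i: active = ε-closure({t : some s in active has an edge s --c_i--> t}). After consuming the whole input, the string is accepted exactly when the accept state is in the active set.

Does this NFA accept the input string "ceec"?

S₀ = ε-closure({0}) = {0,2,4}
'c' @ 1: {1,3,5,6,7,8}  ✓accept
'e' @ 2: {}  — no active states
rest 'ec' ignored (set empty)
final: {}; accept 7 not in set

Answer: REJECT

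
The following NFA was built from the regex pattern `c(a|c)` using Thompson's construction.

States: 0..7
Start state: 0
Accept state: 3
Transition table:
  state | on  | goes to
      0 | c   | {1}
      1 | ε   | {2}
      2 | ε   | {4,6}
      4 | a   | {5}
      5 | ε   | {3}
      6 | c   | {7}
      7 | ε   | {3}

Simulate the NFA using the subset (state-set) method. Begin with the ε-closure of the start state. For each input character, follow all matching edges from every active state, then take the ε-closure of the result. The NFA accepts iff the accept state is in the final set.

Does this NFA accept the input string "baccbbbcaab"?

S₀ = ε-closure({0}) = {0}
'b' @ 1: {}  — state set empty
rest 'accbbbcaab' ignored (set empty)
after full input: {}  (accept=3 not in)

Answer: REJECT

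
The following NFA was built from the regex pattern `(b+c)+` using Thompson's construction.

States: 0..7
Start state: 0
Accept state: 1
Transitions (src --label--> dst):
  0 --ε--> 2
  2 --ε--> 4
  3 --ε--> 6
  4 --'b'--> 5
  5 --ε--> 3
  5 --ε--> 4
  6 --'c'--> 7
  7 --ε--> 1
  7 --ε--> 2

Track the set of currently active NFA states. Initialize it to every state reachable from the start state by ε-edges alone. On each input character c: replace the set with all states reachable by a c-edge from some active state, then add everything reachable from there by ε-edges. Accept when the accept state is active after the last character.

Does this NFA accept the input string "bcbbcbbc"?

Answer: ACCEPT

Trace:
S₀ = ε-closure({0}) = {0,2,4}
'b' @ 1: {3,4,5,6}
'c' @ 2: {1,2,4,7}  ✓accept
'b' @ 3: {3,4,5,6}
'b' @ 4: {3,4,5,6}
'c' @ 5: {1,2,4,7}  ✓accept
'b' @ 6: {3,4,5,6}
'b' @ 7: {3,4,5,6}
'c' @ 8: {1,2,4,7}  ✓accept
end set {1,2,4,7} — state 1 in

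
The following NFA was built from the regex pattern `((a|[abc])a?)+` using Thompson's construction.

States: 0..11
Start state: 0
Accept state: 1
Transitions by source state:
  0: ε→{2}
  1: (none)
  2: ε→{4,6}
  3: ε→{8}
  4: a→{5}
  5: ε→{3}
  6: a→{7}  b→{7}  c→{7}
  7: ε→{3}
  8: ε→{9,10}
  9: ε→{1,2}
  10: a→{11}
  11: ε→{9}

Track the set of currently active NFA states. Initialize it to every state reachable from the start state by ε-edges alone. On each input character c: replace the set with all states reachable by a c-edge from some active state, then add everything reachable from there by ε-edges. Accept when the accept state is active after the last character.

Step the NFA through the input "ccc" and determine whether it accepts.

start: ε-closure({0}) = {0,2,4,6}
'c' @ 1: {1,2,3,4,6,7,8,9,10}  [accepting]
'c' @ 2: {1,2,3,4,6,7,8,9,10}  [accepting]
'c' @ 3: {1,2,3,4,6,7,8,9,10}  [accepting]
end set {1,2,3,4,6,7,8,9,10} — state 1 in

Answer: ACCEPT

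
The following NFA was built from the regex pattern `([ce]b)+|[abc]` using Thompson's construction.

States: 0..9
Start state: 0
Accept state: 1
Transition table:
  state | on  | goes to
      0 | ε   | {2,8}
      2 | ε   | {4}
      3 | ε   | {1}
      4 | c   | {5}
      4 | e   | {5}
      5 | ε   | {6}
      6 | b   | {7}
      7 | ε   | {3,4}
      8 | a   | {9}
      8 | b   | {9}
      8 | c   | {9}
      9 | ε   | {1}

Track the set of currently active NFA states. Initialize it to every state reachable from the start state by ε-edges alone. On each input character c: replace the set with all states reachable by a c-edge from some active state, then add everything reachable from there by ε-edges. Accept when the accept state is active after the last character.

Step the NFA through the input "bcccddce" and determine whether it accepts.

Answer: REJECT

Steps:
initial (ε-close {0}): {0,2,4,8}
'b' @ 1: {1,9}  (accept∈set)
'c' @ 2: {}  — state set empty
rest 'ccddce' ignored (set empty)
end set {} — state 1 not in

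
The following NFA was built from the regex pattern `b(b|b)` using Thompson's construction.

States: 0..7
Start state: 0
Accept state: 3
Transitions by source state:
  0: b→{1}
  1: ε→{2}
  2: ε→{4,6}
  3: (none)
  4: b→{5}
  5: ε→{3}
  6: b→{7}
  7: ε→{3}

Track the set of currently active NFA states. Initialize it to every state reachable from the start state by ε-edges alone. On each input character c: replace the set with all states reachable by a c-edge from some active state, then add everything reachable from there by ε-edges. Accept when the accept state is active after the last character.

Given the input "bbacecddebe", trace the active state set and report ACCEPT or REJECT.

start: ε-closure({0}) = {0}
'b' @ 1: {1,2,4,6}
'b' @ 2: {3,5,7}  [accepting]
'a' @ 3: {}  — no active states
rest 'cecddebe' ignored (set empty)
after full input: {}  (accept=3 not in)

Answer: REJECT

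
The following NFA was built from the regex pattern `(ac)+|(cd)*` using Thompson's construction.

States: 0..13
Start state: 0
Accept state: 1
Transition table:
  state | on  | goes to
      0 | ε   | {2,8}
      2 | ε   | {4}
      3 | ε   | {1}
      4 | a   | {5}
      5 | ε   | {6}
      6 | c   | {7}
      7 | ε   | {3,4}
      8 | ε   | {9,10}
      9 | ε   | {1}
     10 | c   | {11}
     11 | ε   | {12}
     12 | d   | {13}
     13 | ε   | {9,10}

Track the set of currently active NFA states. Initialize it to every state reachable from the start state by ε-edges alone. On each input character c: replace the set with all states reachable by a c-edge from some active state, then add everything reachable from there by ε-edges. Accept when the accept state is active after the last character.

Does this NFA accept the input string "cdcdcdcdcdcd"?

start: ε-closure({0}) = {0,1,2,4,8,9,10}
'c' @ 1: {11,12}
'd' @ 2: {1,9,10,13}  (accept∈set)
'c' @ 3: {11,12}
'd' @ 4: {1,9,10,13}  (accept∈set)
'c' @ 5: {11,12}
'd' @ 6: {1,9,10,13}  (accept∈set)
'c' @ 7: {11,12}
'd' @ 8: {1,9,10,13}  (accept∈set)
'c' @ 9: {11,12}
'd' @ 10: {1,9,10,13}  (accept∈set)
'c' @ 11: {11,12}
'd' @ 12: {1,9,10,13}  (accept∈set)
after full input: {1,9,10,13}  (accept=1 in)

Answer: ACCEPT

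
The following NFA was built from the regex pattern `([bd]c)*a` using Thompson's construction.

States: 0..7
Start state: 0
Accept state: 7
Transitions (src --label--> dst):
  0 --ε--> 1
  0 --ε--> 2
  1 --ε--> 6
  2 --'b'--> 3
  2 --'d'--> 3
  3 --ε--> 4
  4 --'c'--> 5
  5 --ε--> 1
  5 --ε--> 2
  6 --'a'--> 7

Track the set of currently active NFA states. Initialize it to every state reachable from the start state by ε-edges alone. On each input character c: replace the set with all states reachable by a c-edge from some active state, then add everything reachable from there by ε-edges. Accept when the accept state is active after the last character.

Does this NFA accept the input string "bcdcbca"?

initial (ε-close {0}): {0,1,2,6}
'b' @ 1: {3,4}
'c' @ 2: {1,2,5,6}
'd' @ 3: {3,4}
'c' @ 4: {1,2,5,6}
'b' @ 5: {3,4}
'c' @ 6: {1,2,5,6}
'a' @ 7: {7}  [accepting]
end set {7} — state 7 in

Answer: ACCEPT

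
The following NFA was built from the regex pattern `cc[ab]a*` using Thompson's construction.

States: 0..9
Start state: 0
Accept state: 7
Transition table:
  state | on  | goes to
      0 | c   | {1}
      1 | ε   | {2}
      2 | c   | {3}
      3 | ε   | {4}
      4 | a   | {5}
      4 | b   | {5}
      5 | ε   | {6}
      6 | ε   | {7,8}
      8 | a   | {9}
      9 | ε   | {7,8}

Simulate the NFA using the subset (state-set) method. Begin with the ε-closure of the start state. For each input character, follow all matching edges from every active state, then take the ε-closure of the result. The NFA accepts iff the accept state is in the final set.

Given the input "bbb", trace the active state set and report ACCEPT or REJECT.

Answer: REJECT

Trace:
initial (ε-close {0}): {0}
'b' @ 1: {}  — no active states
rest 'bb' ignored (set empty)
final: {}; accept 7 not in set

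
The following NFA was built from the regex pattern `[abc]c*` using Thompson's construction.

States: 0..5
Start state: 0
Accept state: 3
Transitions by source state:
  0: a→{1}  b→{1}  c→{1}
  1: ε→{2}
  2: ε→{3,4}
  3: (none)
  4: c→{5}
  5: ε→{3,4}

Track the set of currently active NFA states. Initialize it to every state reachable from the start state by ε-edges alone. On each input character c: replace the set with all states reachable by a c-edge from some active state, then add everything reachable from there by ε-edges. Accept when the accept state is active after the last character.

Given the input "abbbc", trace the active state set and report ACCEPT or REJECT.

Answer: REJECT

Steps:
S₀ = ε-closure({0}) = {0}
'a' @ 1: {1,2,3,4}  (accept∈set)
'b' @ 2: {}  — no active states
rest 'bbc' ignored (set empty)
after full input: {}  (accept=3 not in)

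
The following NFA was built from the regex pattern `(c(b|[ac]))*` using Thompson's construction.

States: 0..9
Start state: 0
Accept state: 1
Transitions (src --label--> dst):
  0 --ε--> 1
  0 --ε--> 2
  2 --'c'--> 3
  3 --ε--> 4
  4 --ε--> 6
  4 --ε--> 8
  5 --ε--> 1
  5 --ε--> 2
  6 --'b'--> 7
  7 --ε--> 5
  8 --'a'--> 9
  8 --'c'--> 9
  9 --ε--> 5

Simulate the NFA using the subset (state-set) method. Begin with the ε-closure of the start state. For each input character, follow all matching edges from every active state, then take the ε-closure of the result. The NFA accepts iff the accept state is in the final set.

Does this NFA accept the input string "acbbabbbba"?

Answer: REJECT

Steps:
S₀ = ε-closure({0}) = {0,1,2}
'a' @ 1: {}  — no active states
rest 'cbbabbbba' ignored (set empty)
end set {} — state 1 not in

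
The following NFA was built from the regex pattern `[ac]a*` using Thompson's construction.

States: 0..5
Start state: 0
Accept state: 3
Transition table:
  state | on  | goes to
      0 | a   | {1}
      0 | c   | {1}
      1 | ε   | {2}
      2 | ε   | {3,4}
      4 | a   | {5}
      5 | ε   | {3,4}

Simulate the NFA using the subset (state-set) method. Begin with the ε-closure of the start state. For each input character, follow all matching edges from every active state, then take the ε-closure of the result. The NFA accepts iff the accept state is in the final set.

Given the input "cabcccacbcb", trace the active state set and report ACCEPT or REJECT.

initial (ε-close {0}): {0}
'c' @ 1: {1,2,3,4}  [accepting]
'a' @ 2: {3,4,5}  [accepting]
'b' @ 3: {}  — dead — no transitions
rest 'cccacbcb' ignored (set empty)
final: {}; accept 3 not in set

Answer: REJECT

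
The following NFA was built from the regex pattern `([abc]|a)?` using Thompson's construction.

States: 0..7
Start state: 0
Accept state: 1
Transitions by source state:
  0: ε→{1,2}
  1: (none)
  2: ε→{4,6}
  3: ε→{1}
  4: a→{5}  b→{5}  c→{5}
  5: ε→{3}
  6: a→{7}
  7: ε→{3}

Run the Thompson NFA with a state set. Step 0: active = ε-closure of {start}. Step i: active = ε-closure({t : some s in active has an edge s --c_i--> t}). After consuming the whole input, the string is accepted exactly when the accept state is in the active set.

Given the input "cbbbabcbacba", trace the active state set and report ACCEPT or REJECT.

start: ε-closure({0}) = {0,1,2,4,6}
'c' @ 1: {1,3,5}  ✓accept
'b' @ 2: {}  — dead — no transitions
rest 'bbabcbacba' ignored (set empty)
end set {} — state 1 not in

Answer: REJECT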